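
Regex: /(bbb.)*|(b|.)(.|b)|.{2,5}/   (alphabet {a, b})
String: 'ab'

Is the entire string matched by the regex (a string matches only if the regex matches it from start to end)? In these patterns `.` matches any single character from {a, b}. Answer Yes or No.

Yes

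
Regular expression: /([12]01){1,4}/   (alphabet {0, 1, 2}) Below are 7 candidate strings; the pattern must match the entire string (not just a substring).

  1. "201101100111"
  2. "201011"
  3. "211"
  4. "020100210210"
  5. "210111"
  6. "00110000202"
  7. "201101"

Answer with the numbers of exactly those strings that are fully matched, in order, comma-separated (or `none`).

1 → no match — must end with "01"
2 → no match — must end with "01"
3 → no match — must end with "01"
4 → no match — must end with "01"
5 → no match — must end with "01"
6 → no match — must end with "01"
7 → match

7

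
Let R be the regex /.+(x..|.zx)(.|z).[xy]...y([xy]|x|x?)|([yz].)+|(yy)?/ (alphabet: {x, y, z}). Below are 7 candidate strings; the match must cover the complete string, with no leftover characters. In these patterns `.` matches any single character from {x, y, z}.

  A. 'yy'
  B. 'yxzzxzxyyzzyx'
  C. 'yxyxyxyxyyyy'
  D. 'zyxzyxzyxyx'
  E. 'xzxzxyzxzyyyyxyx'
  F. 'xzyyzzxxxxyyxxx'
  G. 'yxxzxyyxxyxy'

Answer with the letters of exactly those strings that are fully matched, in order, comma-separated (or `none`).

A → match
B → match
C → match
D → no match
E → match
F → no match
G → match

A, B, C, E, G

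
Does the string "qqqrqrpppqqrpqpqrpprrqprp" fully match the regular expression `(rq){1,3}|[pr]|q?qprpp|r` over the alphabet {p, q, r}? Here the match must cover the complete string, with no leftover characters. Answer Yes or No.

No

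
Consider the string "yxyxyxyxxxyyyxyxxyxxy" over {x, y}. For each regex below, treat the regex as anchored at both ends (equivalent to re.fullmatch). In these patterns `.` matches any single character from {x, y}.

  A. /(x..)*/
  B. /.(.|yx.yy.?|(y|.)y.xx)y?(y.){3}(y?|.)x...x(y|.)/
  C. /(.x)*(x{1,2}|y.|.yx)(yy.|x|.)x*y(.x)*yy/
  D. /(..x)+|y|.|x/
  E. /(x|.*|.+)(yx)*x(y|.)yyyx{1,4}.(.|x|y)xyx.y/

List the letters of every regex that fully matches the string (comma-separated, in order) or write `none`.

E

A → no match
B → no match
C → no match — must end with "yy"
D → no match
E → match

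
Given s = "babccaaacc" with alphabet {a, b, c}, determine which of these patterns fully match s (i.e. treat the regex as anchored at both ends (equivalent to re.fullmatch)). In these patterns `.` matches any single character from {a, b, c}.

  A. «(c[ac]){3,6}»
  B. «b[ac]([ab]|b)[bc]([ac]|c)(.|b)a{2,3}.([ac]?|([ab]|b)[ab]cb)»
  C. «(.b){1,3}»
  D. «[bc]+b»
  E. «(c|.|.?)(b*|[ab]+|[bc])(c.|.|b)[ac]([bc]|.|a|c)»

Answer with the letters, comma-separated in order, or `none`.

B

A → no match — must start with "c"
B → match
C → no match — must end with "b"
D → no match — must end with "b"
E → no match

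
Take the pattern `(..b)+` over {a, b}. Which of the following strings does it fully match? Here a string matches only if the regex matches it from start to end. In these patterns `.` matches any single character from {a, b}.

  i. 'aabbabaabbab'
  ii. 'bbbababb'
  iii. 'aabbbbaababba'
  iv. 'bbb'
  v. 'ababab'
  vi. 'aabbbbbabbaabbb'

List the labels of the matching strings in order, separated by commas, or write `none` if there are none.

i → match
ii → no match
iii → no match — must end with 'b'
iv → match
v → no match
vi → no match

i, iv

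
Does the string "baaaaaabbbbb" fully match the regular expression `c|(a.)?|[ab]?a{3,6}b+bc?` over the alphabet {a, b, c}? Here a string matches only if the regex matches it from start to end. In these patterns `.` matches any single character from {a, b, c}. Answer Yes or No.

Yes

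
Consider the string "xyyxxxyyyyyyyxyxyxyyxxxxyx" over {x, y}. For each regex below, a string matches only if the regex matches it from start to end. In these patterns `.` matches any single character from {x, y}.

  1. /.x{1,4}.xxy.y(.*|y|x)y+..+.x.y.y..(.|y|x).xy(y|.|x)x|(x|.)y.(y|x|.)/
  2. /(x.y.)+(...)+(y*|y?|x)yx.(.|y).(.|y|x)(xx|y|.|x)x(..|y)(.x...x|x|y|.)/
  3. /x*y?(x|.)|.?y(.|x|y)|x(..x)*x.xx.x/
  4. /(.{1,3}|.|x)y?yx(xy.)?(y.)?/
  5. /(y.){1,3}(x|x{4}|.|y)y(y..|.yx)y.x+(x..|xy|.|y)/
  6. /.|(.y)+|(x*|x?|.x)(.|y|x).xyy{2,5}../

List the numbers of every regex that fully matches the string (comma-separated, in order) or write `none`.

2

1 → no match
2 → match
3 → no match
4 → no match
5 → no match — must start with "y"
6 → no match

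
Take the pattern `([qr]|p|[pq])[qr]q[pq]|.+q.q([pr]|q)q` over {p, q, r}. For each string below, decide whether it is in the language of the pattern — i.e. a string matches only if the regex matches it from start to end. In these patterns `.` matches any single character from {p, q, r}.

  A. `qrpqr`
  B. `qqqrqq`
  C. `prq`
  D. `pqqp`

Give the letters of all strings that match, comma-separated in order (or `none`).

D

A → no match
B → no match
C → no match
D → match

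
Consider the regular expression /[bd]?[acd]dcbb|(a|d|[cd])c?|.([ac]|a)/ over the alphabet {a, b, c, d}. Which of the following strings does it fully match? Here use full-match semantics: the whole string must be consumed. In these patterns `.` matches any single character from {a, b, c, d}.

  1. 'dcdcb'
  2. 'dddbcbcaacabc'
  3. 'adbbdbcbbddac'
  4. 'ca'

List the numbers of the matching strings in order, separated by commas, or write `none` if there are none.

4

1 → no match
2 → no match
3 → no match
4 → match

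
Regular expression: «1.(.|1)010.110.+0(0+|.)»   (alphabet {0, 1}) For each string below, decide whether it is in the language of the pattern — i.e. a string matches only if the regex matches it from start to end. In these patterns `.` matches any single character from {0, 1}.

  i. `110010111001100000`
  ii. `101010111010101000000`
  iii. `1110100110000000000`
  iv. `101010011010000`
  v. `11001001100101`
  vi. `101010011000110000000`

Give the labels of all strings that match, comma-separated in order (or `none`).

i → match
ii → match
iii → match
iv → match
v → match
vi → match

i, ii, iii, iv, v, vi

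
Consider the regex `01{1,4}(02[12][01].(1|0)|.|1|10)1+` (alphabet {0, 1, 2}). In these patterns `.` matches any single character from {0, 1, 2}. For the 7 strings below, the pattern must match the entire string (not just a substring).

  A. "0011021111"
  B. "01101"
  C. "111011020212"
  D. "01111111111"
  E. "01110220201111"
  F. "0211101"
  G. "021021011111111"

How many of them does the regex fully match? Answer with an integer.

3

A → no match — must start with "01"
B → match
C → no match — must start with "01"
D → match
E → match
F → no match — must start with "01"
G → no match — must start with "01"
Total matched: 3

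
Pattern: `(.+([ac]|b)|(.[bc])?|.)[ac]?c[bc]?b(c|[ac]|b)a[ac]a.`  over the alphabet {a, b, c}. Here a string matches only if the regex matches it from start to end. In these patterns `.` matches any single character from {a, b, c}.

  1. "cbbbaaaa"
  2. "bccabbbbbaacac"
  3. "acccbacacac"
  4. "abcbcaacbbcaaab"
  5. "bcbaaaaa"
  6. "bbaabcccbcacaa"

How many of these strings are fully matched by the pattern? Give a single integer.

1 → match
2 → no match
3 → no match
4 → match
5 → match
6 → match
Total matched: 4

4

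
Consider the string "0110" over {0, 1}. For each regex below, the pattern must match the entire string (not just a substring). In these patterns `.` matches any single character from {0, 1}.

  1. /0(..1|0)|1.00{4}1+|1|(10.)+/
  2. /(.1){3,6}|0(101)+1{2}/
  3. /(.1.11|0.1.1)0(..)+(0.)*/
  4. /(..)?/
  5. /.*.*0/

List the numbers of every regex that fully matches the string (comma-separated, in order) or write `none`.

5

1 → no match
2 → no match — must end with "1"
3 → no match
4 → no match
5 → match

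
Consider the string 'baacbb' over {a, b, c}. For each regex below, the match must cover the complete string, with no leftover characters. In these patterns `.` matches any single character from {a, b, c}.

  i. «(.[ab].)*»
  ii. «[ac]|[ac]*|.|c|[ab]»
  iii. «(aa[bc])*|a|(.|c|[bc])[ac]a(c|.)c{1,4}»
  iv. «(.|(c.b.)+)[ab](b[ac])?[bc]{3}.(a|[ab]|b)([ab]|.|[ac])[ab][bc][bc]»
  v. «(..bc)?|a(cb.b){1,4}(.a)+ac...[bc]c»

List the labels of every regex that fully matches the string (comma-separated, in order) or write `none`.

i

i → match
ii → no match
iii → no match
iv → no match
v → no match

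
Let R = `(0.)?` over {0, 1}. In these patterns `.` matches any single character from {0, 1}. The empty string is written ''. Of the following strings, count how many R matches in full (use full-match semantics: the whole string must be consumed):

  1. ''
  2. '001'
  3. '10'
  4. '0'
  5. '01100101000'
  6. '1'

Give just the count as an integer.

1

1 → match
2 → no match
3 → no match
4 → no match
5 → no match
6 → no match
Total matched: 1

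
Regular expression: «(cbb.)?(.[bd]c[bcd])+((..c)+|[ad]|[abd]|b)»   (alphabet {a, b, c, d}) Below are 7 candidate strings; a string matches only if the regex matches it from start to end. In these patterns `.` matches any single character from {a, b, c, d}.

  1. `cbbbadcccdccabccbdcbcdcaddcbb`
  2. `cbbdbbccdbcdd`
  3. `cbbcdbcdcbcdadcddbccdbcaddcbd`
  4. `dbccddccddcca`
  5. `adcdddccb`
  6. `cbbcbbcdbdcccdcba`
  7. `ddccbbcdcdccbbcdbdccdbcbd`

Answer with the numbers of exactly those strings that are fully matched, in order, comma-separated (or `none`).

1 → no match
2 → match
3 → no match
4 → match
5 → match
6 → match
7 → match

2, 4, 5, 6, 7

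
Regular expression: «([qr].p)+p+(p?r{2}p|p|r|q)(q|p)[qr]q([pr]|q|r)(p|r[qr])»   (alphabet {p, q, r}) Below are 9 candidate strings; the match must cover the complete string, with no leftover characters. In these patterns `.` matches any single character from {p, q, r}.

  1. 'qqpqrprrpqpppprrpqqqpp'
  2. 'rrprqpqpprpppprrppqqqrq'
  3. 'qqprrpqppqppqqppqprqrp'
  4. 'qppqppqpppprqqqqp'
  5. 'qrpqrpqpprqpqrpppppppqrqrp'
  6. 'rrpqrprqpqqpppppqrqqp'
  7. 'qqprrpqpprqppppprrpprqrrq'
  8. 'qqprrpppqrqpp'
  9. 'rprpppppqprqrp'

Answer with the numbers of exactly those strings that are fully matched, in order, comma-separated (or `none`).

1, 2, 3, 4, 5, 6, 7, 8

1 → match
2 → match
3 → match
4 → match
5 → match
6 → match
7 → match
8 → match
9 → no match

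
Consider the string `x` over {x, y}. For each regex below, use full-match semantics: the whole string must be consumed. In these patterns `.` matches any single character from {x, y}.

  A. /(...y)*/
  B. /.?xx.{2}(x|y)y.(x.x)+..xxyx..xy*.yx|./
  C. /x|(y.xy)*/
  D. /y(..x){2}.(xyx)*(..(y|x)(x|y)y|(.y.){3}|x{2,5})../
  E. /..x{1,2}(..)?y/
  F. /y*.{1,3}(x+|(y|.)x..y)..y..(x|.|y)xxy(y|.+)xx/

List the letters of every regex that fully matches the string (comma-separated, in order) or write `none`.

A → no match
B → match
C → match
D → no match — must start with `y`
E → no match — must end with `y`
F → no match — must end with `xx`

B, C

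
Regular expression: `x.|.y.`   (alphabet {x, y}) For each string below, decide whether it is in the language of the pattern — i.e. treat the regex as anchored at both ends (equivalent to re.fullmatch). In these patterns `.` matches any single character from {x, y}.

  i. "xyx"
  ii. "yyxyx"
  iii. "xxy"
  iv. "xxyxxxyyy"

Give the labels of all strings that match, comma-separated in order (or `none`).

i → match
ii → no match
iii → no match
iv → no match

i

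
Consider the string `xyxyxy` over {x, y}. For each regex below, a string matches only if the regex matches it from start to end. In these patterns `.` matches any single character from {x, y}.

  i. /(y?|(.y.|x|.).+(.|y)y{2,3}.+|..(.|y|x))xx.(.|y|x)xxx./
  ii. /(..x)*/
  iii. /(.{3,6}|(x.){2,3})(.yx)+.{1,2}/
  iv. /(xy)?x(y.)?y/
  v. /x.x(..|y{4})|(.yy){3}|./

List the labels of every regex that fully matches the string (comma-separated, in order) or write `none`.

iv

i → no match
ii → no match
iii → no match
iv → match
v → no match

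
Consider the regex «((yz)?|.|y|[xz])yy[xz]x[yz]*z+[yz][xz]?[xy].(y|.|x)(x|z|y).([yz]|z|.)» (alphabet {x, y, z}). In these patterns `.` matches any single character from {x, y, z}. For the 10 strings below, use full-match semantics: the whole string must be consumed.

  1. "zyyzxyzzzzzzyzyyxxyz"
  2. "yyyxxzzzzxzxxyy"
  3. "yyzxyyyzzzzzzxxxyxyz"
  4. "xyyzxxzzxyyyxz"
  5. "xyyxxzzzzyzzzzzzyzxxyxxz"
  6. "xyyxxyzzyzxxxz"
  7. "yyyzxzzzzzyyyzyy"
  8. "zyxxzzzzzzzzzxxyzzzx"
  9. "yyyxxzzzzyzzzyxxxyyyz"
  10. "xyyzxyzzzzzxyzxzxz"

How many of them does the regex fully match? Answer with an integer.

8

1 → match
2 → match
3 → match
4 → no match
5 → match
6 → match
7 → match
8 → no match
9 → match
10 → match
Total matched: 8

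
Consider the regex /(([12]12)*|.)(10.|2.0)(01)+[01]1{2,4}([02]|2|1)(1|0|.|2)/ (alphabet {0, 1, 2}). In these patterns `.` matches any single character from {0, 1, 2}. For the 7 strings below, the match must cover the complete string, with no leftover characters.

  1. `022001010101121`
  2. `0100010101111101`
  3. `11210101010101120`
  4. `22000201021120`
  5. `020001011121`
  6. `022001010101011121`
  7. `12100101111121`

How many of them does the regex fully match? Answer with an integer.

1 → match
2 → match
3 → match
4 → no match
5. `020001011121` → match
6 → match
7 → match
Total matched: 6

6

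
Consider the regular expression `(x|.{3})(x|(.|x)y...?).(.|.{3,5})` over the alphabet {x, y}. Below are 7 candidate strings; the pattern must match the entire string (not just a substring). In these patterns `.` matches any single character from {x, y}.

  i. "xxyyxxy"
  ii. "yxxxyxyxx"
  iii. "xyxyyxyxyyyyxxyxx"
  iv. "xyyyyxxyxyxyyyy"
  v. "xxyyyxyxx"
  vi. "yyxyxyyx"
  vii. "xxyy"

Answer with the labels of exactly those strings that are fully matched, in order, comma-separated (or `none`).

i. "xxyyxxy" → match
ii. "yxxxyxyxx" → match
iii → no match
iv → no match
v. "xxyyyxyxx" → match
vi. "yyxyxyyx" → no match
vii. "xxyy" → match

i, ii, v, vii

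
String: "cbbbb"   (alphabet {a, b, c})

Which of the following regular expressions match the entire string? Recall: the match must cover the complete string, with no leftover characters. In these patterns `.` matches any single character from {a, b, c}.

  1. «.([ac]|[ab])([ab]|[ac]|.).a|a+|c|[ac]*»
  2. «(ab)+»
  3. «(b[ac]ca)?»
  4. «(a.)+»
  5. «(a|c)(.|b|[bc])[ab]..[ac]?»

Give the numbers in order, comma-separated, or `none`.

5

1 → no match
2 → no match — must start with "ab"
3 → no match
4 → no match — must start with "a"
5 → match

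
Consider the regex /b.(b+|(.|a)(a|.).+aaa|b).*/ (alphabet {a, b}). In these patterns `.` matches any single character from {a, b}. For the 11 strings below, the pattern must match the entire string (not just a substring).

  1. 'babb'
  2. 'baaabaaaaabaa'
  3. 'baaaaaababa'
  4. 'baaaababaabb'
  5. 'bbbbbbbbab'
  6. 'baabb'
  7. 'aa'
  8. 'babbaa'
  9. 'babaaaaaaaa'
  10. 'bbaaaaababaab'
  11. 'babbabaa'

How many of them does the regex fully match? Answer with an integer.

6

1 → match
2 → match
3 → no match
4 → no match
5 → match
6 → no match
7 → no match — must start with 'b'
8 → match
9 → match
10 → no match
11 → match
Total matched: 6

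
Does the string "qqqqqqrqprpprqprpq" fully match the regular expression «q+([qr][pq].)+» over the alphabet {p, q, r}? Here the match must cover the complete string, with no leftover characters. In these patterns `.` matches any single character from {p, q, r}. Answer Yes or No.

Yes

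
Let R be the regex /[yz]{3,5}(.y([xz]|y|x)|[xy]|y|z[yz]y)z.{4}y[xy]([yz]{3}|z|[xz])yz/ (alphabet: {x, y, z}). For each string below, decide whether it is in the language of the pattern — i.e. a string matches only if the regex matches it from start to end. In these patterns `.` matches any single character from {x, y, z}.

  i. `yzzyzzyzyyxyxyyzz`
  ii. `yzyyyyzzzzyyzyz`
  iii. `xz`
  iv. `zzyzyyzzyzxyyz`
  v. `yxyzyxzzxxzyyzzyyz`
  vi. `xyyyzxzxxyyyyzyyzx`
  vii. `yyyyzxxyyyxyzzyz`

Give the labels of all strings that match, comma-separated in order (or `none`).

i → no match — must end with `yz`
ii → no match
iii. `xz` → no match — must end with `yz`
iv → no match
v → no match
vi → no match — must end with `yz`
vii → match

vii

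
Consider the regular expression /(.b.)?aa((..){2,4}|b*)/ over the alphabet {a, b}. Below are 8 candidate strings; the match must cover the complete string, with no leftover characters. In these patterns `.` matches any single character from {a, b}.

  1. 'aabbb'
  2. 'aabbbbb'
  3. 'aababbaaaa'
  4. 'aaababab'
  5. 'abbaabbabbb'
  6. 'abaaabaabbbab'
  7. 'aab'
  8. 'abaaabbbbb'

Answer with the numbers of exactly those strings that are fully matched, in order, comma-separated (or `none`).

1, 2, 3, 4, 5, 6, 7, 8

1 → match
2 → match
3 → match
4 → match
5 → match
6 → match
7 → match
8 → match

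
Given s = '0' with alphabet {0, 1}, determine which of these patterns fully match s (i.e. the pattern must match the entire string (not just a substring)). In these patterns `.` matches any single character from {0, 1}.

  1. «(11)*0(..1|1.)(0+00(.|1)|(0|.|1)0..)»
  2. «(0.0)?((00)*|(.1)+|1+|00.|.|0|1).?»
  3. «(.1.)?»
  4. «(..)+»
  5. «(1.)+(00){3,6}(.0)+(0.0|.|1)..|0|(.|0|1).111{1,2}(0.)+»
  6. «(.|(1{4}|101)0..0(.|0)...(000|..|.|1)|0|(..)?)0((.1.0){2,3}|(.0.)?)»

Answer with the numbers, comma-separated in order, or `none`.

1 → no match
2 → match
3 → no match
4 → no match
5 → match
6 → match

2, 5, 6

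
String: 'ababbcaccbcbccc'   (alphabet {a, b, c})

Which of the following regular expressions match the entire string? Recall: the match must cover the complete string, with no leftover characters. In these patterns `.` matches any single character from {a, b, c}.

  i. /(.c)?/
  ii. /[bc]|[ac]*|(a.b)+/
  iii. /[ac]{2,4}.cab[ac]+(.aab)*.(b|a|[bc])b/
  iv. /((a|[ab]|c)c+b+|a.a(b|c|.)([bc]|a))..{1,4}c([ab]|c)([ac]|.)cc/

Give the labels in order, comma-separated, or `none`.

iv

i → no match
ii → no match
iii → no match — must end with 'b'
iv → match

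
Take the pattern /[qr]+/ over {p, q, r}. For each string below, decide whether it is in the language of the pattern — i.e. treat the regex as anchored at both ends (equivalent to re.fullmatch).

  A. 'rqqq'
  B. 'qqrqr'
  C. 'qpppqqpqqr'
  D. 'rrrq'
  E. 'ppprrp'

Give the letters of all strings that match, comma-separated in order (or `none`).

A → match
B → match
C → no match
D → match
E → no match

A, B, D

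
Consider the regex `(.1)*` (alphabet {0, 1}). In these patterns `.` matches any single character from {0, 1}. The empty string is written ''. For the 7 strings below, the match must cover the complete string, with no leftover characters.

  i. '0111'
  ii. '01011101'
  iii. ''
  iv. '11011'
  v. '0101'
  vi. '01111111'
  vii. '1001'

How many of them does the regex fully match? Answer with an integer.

5

i → match
ii → match
iii → match
iv → no match
v → match
vi → match
vii → no match
Total matched: 5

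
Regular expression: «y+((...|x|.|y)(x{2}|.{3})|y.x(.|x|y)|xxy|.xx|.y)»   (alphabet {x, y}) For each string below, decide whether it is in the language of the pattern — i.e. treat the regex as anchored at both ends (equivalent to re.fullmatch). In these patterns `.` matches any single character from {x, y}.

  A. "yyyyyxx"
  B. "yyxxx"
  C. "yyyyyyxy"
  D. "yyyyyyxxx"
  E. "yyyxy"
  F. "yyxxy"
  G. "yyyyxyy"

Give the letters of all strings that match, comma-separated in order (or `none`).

A, B, C, D, E, F, G

A → match
B → match
C → match
D → match
E → match
F → match
G → match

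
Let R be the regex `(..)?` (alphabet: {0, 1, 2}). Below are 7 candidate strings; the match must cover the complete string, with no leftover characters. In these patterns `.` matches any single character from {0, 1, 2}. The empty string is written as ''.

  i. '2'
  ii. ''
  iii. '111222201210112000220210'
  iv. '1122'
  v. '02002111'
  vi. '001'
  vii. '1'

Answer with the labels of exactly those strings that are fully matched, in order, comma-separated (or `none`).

ii

i → no match
ii → match
iii → no match
iv → no match
v → no match
vi → no match
vii → no match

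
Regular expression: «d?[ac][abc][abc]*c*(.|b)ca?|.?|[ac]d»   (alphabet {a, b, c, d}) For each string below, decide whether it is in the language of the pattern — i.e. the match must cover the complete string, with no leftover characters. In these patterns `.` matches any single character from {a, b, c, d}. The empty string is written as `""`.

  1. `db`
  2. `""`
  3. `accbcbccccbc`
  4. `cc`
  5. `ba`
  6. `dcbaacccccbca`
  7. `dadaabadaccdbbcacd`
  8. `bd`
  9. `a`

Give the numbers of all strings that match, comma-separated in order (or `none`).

1 → no match
2 → match
3 → match
4 → no match
5 → no match
6 → match
7 → no match
8 → no match
9 → match

2, 3, 6, 9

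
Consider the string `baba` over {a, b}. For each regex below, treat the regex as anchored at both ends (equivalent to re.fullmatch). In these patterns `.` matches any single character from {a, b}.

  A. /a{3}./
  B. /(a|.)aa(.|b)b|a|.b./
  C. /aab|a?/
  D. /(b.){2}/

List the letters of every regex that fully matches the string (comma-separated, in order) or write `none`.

D

A → no match — must start with `a`
B → no match
C → no match
D → match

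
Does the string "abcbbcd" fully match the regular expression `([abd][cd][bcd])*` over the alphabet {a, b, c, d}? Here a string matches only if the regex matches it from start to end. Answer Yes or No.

No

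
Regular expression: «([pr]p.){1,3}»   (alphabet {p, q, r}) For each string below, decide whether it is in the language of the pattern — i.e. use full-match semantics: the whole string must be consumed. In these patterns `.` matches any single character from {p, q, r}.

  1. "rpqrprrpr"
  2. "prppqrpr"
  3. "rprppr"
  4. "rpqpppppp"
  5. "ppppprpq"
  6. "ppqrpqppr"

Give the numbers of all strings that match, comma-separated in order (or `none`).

1, 3, 4, 6

1 → match
2 → no match
3 → match
4 → match
5 → no match
6 → match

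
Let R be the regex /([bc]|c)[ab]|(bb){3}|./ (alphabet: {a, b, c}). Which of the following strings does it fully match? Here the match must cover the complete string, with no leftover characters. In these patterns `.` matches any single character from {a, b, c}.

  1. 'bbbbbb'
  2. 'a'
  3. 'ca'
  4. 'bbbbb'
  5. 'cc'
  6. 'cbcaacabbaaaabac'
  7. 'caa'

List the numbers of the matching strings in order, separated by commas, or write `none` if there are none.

1 → match
2 → match
3 → match
4 → no match
5 → no match
6 → no match
7 → no match

1, 2, 3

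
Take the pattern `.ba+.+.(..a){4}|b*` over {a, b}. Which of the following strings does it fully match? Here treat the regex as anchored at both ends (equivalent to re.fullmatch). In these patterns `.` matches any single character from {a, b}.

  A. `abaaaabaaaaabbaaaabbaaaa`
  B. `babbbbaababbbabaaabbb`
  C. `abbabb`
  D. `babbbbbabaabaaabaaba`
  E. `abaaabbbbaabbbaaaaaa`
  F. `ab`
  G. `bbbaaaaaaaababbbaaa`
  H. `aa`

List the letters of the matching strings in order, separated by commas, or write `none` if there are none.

A → match
B → no match
C → no match
D → no match
E → no match
F → no match
G → no match
H → no match

A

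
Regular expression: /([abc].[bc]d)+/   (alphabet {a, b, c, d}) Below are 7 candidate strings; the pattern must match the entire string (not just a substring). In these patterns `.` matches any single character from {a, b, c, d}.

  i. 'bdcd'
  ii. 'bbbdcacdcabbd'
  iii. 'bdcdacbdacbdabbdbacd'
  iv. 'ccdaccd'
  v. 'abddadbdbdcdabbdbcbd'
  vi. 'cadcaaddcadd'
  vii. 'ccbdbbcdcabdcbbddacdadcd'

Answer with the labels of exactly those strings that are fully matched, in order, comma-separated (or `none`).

i, iii

i → match
ii → no match
iii → match
iv → no match
v → no match
vi → no match
vii → no match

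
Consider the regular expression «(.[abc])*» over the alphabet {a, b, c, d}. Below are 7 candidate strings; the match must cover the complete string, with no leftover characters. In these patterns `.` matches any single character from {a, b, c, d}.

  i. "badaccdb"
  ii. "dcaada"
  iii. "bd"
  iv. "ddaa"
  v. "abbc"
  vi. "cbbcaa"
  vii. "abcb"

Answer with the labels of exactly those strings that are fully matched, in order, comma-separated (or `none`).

i, ii, v, vi, vii

i → match
ii → match
iii → no match
iv → no match
v → match
vi → match
vii → match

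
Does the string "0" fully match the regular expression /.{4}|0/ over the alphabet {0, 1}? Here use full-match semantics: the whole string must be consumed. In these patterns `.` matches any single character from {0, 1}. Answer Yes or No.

Yes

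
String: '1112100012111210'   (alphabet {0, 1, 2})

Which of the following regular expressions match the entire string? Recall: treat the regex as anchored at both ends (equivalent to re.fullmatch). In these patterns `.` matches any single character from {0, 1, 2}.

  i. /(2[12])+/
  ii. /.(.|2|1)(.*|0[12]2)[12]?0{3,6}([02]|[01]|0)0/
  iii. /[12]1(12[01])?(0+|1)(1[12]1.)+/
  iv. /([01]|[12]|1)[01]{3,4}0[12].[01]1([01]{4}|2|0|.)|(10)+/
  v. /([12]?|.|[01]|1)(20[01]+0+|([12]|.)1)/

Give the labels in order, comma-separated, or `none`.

i → no match — must start with '2'
ii → no match
iii → match
iv → no match
v → no match

iii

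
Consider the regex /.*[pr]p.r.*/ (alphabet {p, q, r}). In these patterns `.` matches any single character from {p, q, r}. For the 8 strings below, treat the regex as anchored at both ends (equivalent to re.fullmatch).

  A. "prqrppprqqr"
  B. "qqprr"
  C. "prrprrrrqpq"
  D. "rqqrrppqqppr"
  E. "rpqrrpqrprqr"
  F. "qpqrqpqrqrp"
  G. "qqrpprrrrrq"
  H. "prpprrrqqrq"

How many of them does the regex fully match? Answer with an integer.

5

A → match
B → no match
C → match
D → no match
E → match
F → no match
G → match
H → match
Total matched: 5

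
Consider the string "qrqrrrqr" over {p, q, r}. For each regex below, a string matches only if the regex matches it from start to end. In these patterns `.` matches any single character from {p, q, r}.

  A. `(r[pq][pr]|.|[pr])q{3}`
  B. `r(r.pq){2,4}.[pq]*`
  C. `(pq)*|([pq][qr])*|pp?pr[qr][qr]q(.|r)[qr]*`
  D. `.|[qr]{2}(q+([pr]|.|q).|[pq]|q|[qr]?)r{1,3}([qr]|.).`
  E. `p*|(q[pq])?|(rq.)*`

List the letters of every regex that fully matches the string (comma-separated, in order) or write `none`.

D

A → no match — must end with "q"
B → no match — must start with "rr"
C → no match
D → match
E → no match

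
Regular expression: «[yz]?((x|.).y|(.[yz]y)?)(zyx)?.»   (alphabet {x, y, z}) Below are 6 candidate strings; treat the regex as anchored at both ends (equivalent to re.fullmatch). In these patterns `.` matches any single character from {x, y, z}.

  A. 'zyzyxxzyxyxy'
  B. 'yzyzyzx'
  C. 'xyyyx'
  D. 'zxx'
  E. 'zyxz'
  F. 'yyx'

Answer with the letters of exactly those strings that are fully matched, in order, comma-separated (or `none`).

A → no match
B → no match
C → no match
D → no match
E → match
F → no match

E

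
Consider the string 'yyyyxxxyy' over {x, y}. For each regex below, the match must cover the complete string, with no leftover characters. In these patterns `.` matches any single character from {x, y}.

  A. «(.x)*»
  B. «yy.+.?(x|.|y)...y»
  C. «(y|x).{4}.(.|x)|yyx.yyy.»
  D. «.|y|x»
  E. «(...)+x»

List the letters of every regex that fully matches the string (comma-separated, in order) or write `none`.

B

A → no match
B → match
C → no match
D → no match
E → no match — must end with 'x'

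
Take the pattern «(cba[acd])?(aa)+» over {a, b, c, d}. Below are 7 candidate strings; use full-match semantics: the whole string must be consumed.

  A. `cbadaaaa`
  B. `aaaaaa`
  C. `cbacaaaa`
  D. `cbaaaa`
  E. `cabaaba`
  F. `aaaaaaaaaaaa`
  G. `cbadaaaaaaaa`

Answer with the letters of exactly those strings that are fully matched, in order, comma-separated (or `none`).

A. `cbadaaaa` → match
B. `aaaaaa` → match
C. `cbacaaaa` → match
D. `cbaaaa` → match
E. `cabaaba` → no match — must end with `aa`
F. `aaaaaaaaaaaa` → match
G. `cbadaaaaaaaa` → match

A, B, C, D, F, G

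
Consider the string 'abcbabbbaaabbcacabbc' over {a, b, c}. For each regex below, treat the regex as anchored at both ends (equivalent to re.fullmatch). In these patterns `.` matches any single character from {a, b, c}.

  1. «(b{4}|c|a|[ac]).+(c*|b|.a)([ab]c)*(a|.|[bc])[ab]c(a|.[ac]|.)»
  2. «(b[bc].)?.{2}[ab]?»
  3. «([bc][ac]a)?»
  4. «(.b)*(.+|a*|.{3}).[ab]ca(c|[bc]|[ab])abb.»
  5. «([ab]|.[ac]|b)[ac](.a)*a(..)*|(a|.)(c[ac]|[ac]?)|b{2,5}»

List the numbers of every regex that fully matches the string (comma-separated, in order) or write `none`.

1 → no match
2 → no match
3 → no match
4 → match
5 → no match

4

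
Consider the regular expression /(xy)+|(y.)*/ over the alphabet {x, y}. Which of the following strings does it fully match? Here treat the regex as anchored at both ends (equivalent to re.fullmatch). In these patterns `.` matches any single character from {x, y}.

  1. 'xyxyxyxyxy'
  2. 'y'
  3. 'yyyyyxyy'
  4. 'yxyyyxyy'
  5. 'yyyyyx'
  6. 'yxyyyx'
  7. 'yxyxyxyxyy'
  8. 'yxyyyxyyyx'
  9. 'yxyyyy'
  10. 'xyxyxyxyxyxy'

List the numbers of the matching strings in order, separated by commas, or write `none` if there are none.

1, 3, 4, 5, 6, 7, 8, 9, 10

1 → match
2 → no match
3 → match
4 → match
5 → match
6 → match
7 → match
8 → match
9 → match
10 → match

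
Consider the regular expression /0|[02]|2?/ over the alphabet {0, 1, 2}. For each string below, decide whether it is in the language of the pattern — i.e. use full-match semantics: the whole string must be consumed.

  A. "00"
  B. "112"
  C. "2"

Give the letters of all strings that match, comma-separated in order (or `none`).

C

A → no match
B → no match
C → match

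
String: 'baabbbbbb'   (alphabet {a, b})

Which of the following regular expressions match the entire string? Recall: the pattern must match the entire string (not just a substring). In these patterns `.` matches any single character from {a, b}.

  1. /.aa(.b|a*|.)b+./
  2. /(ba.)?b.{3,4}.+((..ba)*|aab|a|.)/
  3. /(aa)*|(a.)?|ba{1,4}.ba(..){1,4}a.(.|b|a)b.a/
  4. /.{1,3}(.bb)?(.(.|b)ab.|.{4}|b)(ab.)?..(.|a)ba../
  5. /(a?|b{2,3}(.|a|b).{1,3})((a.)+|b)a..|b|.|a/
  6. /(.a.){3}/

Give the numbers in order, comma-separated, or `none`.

1, 2

1 → match
2 → match
3 → no match
4 → no match
5 → no match
6 → no match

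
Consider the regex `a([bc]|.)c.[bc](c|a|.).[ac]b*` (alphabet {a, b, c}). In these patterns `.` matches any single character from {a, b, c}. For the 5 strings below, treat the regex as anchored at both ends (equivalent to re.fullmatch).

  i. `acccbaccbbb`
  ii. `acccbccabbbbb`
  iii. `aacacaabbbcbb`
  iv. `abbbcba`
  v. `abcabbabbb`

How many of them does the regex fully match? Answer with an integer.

i → match
ii → match
iii → no match
iv → no match
v → no match
Total matched: 2

2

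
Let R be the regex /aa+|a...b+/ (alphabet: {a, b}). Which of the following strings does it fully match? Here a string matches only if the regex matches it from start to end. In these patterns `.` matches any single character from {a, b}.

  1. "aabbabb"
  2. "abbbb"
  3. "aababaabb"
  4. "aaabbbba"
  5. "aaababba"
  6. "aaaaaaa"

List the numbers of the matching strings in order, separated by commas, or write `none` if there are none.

2, 6

1 → no match
2 → match
3 → no match
4 → no match
5 → no match
6 → match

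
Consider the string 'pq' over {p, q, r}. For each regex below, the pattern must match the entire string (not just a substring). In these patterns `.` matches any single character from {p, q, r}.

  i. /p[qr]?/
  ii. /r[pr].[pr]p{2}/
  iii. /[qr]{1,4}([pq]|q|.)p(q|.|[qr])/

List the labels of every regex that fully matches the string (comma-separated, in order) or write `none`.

i → match
ii → no match — must start with 'r'
iii → no match

i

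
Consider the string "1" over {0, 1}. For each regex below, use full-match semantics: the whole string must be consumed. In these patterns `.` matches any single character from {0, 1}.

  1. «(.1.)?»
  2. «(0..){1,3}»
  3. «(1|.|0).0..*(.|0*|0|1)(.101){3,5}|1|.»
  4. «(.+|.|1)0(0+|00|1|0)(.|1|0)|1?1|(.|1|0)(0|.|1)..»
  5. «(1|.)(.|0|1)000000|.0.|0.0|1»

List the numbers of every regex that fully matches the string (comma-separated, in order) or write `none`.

3, 4, 5

1 → no match
2 → no match — must start with "0"
3 → match
4 → match
5 → match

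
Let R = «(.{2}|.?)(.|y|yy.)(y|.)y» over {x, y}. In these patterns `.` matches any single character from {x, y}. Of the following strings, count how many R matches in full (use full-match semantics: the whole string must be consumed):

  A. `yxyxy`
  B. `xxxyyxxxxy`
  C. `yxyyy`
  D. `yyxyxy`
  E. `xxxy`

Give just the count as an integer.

A → match
B → no match
C → match
D → no match
E → match
Total matched: 3

3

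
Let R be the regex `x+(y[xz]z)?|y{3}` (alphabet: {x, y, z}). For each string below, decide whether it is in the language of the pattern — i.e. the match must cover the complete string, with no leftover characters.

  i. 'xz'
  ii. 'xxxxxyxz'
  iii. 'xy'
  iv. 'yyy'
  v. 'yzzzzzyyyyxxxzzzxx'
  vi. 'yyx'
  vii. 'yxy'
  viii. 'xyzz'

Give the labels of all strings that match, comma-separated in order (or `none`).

i. 'xz' → no match
ii. 'xxxxxyxz' → match
iii. 'xy' → no match
iv. 'yyy' → match
v → no match
vi. 'yyx' → no match
vii. 'yxy' → no match
viii. 'xyzz' → match

ii, iv, viii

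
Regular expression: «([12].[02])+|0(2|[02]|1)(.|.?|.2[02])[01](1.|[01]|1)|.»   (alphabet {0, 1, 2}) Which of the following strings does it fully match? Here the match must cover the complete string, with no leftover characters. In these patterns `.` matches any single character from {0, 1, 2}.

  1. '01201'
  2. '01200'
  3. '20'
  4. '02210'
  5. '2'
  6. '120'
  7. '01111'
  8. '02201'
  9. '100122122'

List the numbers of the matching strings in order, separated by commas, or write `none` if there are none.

1 → match
2 → match
3 → no match
4 → match
5 → match
6 → match
7 → match
8 → match
9 → match

1, 2, 4, 5, 6, 7, 8, 9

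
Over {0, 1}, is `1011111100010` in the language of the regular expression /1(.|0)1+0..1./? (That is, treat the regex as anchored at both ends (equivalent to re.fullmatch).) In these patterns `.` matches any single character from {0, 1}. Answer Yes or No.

Yes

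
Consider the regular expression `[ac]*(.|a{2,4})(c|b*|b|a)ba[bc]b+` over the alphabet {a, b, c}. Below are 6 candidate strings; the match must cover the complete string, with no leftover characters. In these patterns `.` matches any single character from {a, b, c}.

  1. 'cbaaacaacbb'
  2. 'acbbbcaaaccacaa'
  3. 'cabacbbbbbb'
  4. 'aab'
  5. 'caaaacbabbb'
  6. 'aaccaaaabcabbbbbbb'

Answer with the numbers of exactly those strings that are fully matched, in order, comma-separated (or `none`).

1. 'cbaaacaacbb' → no match
2 → no match — must end with 'b'
3. 'cabacbbbbbb' → match
4. 'aab' → no match
5. 'caaaacbabbb' → match
6 → no match

3, 5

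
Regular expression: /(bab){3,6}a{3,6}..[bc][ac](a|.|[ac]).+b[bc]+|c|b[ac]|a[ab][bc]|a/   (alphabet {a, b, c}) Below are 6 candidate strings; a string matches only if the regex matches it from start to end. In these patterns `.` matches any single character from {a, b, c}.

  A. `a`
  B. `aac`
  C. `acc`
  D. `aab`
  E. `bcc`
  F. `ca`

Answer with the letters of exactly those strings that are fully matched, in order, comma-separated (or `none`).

A. `a` → match
B. `aac` → match
C. `acc` → no match
D. `aab` → match
E. `bcc` → no match
F. `ca` → no match

A, B, D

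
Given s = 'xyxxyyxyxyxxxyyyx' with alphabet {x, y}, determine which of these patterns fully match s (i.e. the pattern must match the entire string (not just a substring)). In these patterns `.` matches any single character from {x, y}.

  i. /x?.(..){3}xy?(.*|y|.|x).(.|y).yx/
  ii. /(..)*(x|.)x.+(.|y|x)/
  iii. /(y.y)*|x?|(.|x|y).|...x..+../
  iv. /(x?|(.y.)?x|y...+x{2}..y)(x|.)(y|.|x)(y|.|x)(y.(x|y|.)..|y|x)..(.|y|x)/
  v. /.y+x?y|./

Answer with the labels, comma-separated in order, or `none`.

i → match
ii → match
iii → match
iv → no match
v → no match

i, ii, iii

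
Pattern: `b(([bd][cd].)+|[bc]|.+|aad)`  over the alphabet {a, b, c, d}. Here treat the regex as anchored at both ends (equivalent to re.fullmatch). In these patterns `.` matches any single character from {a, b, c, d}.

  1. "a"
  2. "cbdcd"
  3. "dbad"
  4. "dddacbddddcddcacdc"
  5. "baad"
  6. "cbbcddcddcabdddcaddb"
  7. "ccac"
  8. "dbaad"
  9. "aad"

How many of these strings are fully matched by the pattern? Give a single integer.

1 → no match — must start with "b"
2 → no match — must start with "b"
3 → no match — must start with "b"
4 → no match — must start with "b"
5 → match
6 → no match — must start with "b"
7 → no match — must start with "b"
8 → no match — must start with "b"
9 → no match — must start with "b"
Total matched: 1

1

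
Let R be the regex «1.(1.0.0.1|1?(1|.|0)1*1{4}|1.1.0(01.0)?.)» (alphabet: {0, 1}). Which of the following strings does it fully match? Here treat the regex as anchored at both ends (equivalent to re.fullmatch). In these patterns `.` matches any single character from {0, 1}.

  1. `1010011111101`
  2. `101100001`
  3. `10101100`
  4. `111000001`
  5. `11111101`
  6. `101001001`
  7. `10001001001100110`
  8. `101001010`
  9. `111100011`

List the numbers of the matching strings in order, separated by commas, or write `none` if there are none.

1 → no match
2 → match
3 → match
4 → match
5 → match
6 → match
7 → no match
8 → no match
9 → match

2, 3, 4, 5, 6, 9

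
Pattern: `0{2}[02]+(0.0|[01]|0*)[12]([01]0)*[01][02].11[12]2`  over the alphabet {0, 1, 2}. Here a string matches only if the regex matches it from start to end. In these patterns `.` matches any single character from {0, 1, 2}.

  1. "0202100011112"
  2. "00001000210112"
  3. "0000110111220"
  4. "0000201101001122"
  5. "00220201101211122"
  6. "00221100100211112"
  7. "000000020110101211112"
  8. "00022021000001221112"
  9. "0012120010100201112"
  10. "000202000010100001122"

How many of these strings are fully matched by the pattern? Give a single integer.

1 → no match
2 → no match
3 → no match — must end with "2"
4 → match
5 → match
6 → match
7 → match
8 → match
9 → no match
10 → match
Total matched: 6

6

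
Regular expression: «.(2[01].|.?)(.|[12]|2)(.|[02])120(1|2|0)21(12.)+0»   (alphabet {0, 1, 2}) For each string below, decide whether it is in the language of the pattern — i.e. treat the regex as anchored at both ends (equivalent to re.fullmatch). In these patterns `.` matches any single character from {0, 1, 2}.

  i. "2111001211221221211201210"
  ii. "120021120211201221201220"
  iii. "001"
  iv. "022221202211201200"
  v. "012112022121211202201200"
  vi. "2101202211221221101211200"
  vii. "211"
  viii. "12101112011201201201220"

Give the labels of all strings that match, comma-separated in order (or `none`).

i → no match
ii → no match
iii → no match — must end with "0"
iv → no match
v → no match
vi → no match
vii → no match — must end with "0"
viii → no match

none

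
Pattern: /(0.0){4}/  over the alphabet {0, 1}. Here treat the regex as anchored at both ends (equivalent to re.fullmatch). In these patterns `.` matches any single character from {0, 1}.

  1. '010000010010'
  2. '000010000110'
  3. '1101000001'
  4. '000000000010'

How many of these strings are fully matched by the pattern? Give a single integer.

1 → match
2 → no match
3 → no match — must start with '0'
4 → match
Total matched: 2

2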